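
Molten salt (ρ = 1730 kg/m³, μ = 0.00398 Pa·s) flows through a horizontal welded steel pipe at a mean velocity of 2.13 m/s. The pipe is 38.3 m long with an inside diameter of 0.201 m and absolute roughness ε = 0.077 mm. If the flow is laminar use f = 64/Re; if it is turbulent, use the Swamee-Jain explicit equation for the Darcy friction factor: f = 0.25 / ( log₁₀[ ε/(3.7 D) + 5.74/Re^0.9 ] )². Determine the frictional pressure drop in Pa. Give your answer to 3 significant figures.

Reynolds number Re = ρVD/μ = 1730 · 2.13 · 0.201 / 0.00398 = 1.861e+05.
Re > 4000 → turbulent. Relative roughness ε/D = 7.7e-05/0.201 = 0.000383. Swamee-Jain: f = 0.25/(log₁₀[0.000383/3.7 + 5.74/1.861e+05^0.9])² = 0.25/(log₁₀[0.000104 + 0.000104])² = 0.25/(-3.683)² = 0.01843.
Darcy-Weisbach: ΔP = f(L/D)(ρV²/2) = 0.01843·(38.3/0.201)·(1730·2.13²/2) = 0.01843·190.5·3924 = 1.378e+04 Pa.

ΔP ≈ 13800 Pa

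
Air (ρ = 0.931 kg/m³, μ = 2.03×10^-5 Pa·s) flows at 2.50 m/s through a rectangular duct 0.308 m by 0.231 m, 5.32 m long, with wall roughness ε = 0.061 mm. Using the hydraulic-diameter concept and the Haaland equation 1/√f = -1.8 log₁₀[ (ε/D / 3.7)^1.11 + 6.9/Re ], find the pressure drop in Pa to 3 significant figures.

ΔP ≈ 1.39 Pa

Hydraulic diameter D_h = 4A/P = 4·(0.308·0.231)/(2·(0.308+0.231)) = 0.2846/1.078 = 0.264 m.
Re = ρVD_h/μ = 0.931·2.5·0.264/2.03e-05 = 3.027e+04.
ε/D_h = 6.1e-05/0.264 = 0.000231; Haaland gives 1/√f = -1.8 log₁₀[2.15e-05+0.000228] = 6.485, so f = 0.02378.
ΔP = f(L/D_h)(ρV²/2) = 0.02378·5.32/0.264·2.909 = 1.394 Pa.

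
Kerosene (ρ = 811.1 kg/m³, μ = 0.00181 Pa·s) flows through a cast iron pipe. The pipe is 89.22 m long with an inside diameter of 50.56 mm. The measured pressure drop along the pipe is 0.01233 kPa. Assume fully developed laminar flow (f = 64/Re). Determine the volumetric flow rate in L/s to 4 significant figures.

For laminar flow, f = 64/Re with Re = ρVD/μ, so Darcy-Weisbach reduces to ΔP = 32μLV/D². Solving for V: V = ΔP·D²/(32μL) = 12.33·(0.05056)²/(32·0.00181·89.22) = 0.006099 m/s.
Check: Re = ρVD/μ = 811.1·0.006099·0.05056/0.00181 = 138.2 < 2300, so the laminar assumption holds.
Q = V·A = 0.006099·(π/4·0.05056²) = 1.225e-05 m³/s = 0.01225 L/s.

Q ≈ 0.01225 L/s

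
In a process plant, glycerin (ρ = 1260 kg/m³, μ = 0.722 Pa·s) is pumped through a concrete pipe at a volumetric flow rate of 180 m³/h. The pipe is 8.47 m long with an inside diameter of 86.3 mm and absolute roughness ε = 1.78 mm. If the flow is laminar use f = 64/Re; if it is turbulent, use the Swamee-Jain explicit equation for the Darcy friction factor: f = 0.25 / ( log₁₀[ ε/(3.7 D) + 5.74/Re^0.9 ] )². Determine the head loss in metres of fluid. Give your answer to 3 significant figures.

h_f ≈ 18.2 m

Q = 180 m³/h = 180/3600 = 0.05 m³/s.
Cross-sectional area A = πD²/4 = π(0.0863)²/4 = 0.005849 m²; mean velocity V = Q/A = 0.05/0.005849 = 8.548 m/s.
Reynolds number Re = ρVD/μ = 1260 · 8.548 · 0.0863 / 0.722 = 1287.
Re < 2300 → laminar flow, so f = 64/Re = 64/1287 = 0.04971 (the turbulent correlation is not needed).
Darcy-Weisbach: ΔP = f(L/D)(ρV²/2) = 0.04971·(8.47/0.0863)·(1260·8.548²/2) = 0.04971·98.15·4.603e+04 = 2.246e+05 Pa.
Head loss h_f = ΔP/(ρg) = 2.246e+05/(1260·9.81) = 18.2 m.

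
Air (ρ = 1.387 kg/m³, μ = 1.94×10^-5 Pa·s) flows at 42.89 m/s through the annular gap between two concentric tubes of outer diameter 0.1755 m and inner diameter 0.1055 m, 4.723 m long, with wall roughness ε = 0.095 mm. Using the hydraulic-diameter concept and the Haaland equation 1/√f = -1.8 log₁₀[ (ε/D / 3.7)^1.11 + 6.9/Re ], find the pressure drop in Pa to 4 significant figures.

Hydraulic diameter D_h = 4A/P = D_o - D_i = 0.1755 - 0.1055 = 0.07 m.
Re = ρVD_h/μ = 1.387·42.89·0.07/1.94e-05 = 2.146e+05.
ε/D_h = 9.5e-05/0.07 = 0.00136; Haaland gives 1/√f = -1.8 log₁₀[0.000154+3.21e-05] = 6.716, so f = 0.02217.
ΔP = f(L/D_h)(ρV²/2) = 0.02217·4.723/0.07·1276 = 1908 Pa.

ΔP ≈ 1908 Pa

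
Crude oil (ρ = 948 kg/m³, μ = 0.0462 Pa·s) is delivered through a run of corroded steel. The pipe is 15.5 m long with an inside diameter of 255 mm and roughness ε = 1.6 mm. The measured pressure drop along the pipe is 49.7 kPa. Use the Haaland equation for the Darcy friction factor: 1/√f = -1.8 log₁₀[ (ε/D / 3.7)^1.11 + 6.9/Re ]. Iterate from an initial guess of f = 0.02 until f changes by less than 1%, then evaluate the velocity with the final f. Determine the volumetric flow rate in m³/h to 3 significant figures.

Rearranging Darcy-Weisbach: V = √(2·ΔP·D/(f·L·ρ)). With ε/D = 0.0016/0.255 = 0.00627, iterate starting from f = 0.02:
  f = 0.02 → V = √(2·4.97e+04·0.255/(0.02·15.5·948)) = 9.287 m/s; Re = ρVD/μ = 4.859e+04; f → 0.03412
  f = 0.03412 → V = 7.11 m/s; Re = 3.72e+04; f → 0.03455
  f = 0.03455 → V = 7.066 m/s; Re = 3.697e+04; f → 0.03456
Converged (Δf/f < 1%). With the final f = 0.03456: V = √(2·4.97e+04·0.255/(0.03456·15.5·948)) = 7.065 m/s.
Q = V·A = 7.065·(π/4·0.255²) = 0.3608 m³/s = 1300 m³/h.

Q ≈ 1300 m³/h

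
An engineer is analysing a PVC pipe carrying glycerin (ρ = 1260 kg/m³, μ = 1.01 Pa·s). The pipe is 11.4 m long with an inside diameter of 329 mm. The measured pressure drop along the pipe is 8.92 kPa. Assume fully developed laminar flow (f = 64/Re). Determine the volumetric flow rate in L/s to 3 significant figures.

For laminar flow, f = 64/Re with Re = ρVD/μ, so Darcy-Weisbach reduces to ΔP = 32μLV/D². Solving for V: V = ΔP·D²/(32μL) = 8920·(0.329)²/(32·1.01·11.4) = 2.62 m/s.
Check: Re = ρVD/μ = 1260·2.62·0.329/1.01 = 1076 < 2300, so the laminar assumption holds.
Q = V·A = 2.62·(π/4·0.329²) = 0.2228 m³/s = 223 L/s.

Q ≈ 223 L/s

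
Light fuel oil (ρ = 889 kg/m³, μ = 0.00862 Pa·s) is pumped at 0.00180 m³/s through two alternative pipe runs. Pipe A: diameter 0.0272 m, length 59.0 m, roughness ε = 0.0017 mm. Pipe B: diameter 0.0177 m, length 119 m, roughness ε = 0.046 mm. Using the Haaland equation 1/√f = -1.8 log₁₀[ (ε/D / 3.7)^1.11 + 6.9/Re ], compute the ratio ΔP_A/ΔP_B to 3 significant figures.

ΔP_A/ΔP_B ≈ 0.0572

Pipe A: V = Q/A = 0.0018/0.0005811 = 3.098 m/s; Re = 8690; ε/D = 6.25e-05; Haaland → f = 0.03217; ΔP_A = f(L/D)(ρV²/2) = 2.976e+05 Pa.
Pipe B: V = Q/A = 0.0018/0.0002461 = 7.315 m/s; Re = 1.335e+04; ε/D = 0.0026; Haaland → f = 0.03255; ΔP_B = f(L/D)(ρV²/2) = 5.205e+06 Pa.
ΔP_A/ΔP_B = 2.976e+05/5.205e+06 = 0.0572.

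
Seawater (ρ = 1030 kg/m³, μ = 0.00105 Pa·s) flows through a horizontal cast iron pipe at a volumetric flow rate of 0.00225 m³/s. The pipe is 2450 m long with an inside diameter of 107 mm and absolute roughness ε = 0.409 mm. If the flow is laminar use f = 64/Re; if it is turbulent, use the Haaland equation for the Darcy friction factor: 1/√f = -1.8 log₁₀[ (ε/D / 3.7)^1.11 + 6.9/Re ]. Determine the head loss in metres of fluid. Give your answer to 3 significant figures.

Cross-sectional area A = πD²/4 = π(0.107)²/4 = 0.008992 m²; mean velocity V = Q/A = 0.00225/0.008992 = 0.2502 m/s.
Reynolds number Re = ρVD/μ = 1030 · 0.2502 · 0.107 / 0.00105 = 2.626e+04.
Re > 4000 → turbulent. Relative roughness ε/D = 0.000409/0.107 = 0.00382. Haaland: 1/√f = -1.8 log₁₀[(0.00382/3.7)^1.11 + 6.9/2.626e+04] = -1.8 log₁₀[0.000485 + 0.000263] = 5.627, so f = 0.03158.
Darcy-Weisbach: ΔP = f(L/D)(ρV²/2) = 0.03158·(2450/0.107)·(1030·0.2502²/2) = 0.03158·2.29e+04·32.24 = 2.331e+04 Pa.
Head loss h_f = ΔP/(ρg) = 2.331e+04/(1030·9.81) = 2.31 m.

h_f ≈ 2.31 m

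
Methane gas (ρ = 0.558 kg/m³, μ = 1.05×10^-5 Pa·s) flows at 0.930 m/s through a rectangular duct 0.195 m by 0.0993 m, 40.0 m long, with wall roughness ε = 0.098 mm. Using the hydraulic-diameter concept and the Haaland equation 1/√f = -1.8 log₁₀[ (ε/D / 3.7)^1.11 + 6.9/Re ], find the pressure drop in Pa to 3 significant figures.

ΔP ≈ 2.61 Pa

Hydraulic diameter D_h = 4A/P = 4·(0.195·0.0993)/(2·(0.195+0.0993)) = 0.07745/0.5886 = 0.1316 m.
Re = ρVD_h/μ = 0.558·0.93·0.1316/1.05e-05 = 6504.
ε/D_h = 9.8e-05/0.1316 = 0.000745; Haaland gives 1/√f = -1.8 log₁₀[7.89e-05+0.00106] = 5.298, so f = 0.03563.
ΔP = f(L/D_h)(ρV²/2) = 0.03563·40/0.1316·0.2413 = 2.614 Pa.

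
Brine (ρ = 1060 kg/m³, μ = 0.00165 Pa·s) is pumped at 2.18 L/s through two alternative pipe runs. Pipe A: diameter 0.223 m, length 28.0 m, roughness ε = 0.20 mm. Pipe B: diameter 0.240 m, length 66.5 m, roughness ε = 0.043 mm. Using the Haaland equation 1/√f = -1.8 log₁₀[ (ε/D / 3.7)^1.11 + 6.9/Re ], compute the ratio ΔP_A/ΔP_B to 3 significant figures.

ΔP_A/ΔP_B ≈ 0.611

Pipe A: V = Q/A = 0.00218/0.03906 = 0.05582 m/s; Re = 7996; ε/D = 0.000897; Haaland → f = 0.03389; ΔP_A = f(L/D)(ρV²/2) = 7.026 Pa.
Pipe B: V = Q/A = 0.00218/0.04524 = 0.04819 m/s; Re = 7430; ε/D = 0.000179; Haaland → f = 0.03374; ΔP_B = f(L/D)(ρV²/2) = 11.51 Pa.
ΔP_A/ΔP_B = 7.026/11.51 = 0.611.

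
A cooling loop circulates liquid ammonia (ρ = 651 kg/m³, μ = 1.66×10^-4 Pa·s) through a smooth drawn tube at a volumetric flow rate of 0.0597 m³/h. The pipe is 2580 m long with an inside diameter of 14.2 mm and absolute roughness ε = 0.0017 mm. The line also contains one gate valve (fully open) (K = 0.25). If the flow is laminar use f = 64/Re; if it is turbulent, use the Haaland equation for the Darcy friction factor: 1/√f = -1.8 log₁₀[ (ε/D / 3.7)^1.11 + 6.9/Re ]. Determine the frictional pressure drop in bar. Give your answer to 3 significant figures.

ΔP ≈ 0.234 bar

Q = 0.0597 m³/h = 0.0597/3600 = 1.658e-05 m³/s.
Cross-sectional area A = πD²/4 = π(0.0142)²/4 = 0.0001584 m²; mean velocity V = Q/A = 1.658e-05/0.0001584 = 0.1047 m/s.
Reynolds number Re = ρVD/μ = 651 · 0.1047 · 0.0142 / 0.000166 = 5831.
Re > 4000 → turbulent. Relative roughness ε/D = 1.7e-06/0.0142 = 0.00012. Haaland: 1/√f = -1.8 log₁₀[(0.00012/3.7)^1.11 + 6.9/5831] = -1.8 log₁₀[1.04e-05 + 0.00118] = 5.262, so f = 0.03612.
Total minor-loss coefficient ΣK = 1·0.25 = 0.25.
ΔP = [f·L/D + ΣK]·(ρV²/2) = [0.03612·2580/0.0142 + 0.25]·(651·0.1047²/2) = [6563 + 0.25]·3.569 = 2.342e+04 Pa.
ΔP = 2.342e+04 Pa = 0.234 bar.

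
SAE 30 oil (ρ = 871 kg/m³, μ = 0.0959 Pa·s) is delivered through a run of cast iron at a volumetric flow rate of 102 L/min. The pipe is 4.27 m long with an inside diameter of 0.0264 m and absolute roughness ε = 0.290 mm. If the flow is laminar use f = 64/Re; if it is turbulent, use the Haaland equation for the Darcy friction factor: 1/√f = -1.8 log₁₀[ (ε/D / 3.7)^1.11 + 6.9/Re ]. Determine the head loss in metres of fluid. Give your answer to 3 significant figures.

h_f ≈ 6.83 m

Q = 102 L/min = 102/60000 = 0.0017 m³/s.
Cross-sectional area A = πD²/4 = π(0.0264)²/4 = 0.0005474 m²; mean velocity V = Q/A = 0.0017/0.0005474 = 3.106 m/s.
Reynolds number Re = ρVD/μ = 871 · 3.106 · 0.0264 / 0.0959 = 744.7.
Re < 2300 → laminar flow, so f = 64/Re = 64/744.7 = 0.08595 (the turbulent correlation is not needed).
Darcy-Weisbach: ΔP = f(L/D)(ρV²/2) = 0.08595·(4.27/0.0264)·(871·3.106²/2) = 0.08595·161.7·4200 = 5.839e+04 Pa.
Head loss h_f = ΔP/(ρg) = 5.839e+04/(871·9.81) = 6.83 m.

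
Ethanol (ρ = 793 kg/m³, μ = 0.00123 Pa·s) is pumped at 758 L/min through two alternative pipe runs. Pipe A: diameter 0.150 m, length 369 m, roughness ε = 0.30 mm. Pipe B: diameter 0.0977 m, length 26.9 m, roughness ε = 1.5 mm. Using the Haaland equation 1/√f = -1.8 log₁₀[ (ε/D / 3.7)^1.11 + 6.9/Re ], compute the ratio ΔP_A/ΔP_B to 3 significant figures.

Pipe A: V = Q/A = 0.01263/0.01767 = 0.7149 m/s; Re = 6.914e+04; ε/D = 0.002; Haaland → f = 0.02558; ΔP_A = f(L/D)(ρV²/2) = 1.275e+04 Pa.
Pipe B: V = Q/A = 0.01263/0.007497 = 1.685 m/s; Re = 1.061e+05; ε/D = 0.0154; Haaland → f = 0.04456; ΔP_B = f(L/D)(ρV²/2) = 1.381e+04 Pa.
ΔP_A/ΔP_B = 1.275e+04/1.381e+04 = 0.923.

ΔP_A/ΔP_B ≈ 0.923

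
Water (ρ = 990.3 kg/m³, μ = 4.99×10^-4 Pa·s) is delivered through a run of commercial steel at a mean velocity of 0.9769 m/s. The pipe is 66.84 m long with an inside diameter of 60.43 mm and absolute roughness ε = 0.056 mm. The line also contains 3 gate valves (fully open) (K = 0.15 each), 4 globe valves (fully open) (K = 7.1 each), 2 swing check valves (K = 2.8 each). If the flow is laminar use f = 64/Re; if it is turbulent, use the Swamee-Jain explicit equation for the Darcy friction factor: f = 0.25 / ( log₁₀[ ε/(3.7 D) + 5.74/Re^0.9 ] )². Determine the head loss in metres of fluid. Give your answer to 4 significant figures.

Reynolds number Re = ρVD/μ = 990.3 · 0.9769 · 0.06043 / 0.000499 = 1.172e+05.
Re > 4000 → turbulent. Relative roughness ε/D = 5.6e-05/0.06043 = 0.000927. Swamee-Jain: f = 0.25/(log₁₀[0.000927/3.7 + 5.74/1.172e+05^0.9])² = 0.25/(log₁₀[0.00025 + 0.000157])² = 0.25/(-3.389)² = 0.02176.
Total minor-loss coefficient ΣK = 3·0.15 + 4·7.1 + 2·2.8 = 34.4.
ΔP = [f·L/D + ΣK]·(ρV²/2) = [0.02176·66.84/0.06043 + 34.4]·(990.3·0.9769²/2) = [24.07 + 34.4]·472.5 = 2.765e+04 Pa.
Head loss h_f = ΔP/(ρg) = 2.765e+04/(990.3·9.81) = 2.846 m.

h_f ≈ 2.846 m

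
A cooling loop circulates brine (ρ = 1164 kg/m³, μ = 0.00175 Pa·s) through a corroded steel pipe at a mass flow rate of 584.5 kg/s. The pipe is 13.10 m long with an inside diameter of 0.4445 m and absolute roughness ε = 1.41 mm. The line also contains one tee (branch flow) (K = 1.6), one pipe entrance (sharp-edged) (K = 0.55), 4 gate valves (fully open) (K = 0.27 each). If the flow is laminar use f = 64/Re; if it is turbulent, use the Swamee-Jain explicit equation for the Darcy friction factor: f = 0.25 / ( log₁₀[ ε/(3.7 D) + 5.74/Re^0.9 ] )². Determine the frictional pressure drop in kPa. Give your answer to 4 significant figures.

A = πD²/4 = π(0.4445)²/4 = 0.1552 m²; mean velocity V = ṁ/(ρA) = 584.5/(1164 · 0.1552) = 3.236 m/s.
Reynolds number Re = ρVD/μ = 1164 · 3.236 · 0.4445 / 0.00175 = 9.567e+05.
Re > 4000 → turbulent. Relative roughness ε/D = 0.00141/0.4445 = 0.00317. Swamee-Jain: f = 0.25/(log₁₀[0.00317/3.7 + 5.74/9.567e+05^0.9])² = 0.25/(log₁₀[0.000857 + 2.38e-05])² = 0.25/(-3.055)² = 0.02679.
Total minor-loss coefficient ΣK = 1·1.6 + 1·0.55 + 4·0.27 = 3.23.
ΔP = [f·L/D + ΣK]·(ρV²/2) = [0.02679·13.1/0.4445 + 3.23]·(1164·3.236²/2) = [0.7895 + 3.23]·6094 = 2.45e+04 Pa.
ΔP = 2.45e+04 Pa = 24.50 kPa.

ΔP ≈ 24.50 kPa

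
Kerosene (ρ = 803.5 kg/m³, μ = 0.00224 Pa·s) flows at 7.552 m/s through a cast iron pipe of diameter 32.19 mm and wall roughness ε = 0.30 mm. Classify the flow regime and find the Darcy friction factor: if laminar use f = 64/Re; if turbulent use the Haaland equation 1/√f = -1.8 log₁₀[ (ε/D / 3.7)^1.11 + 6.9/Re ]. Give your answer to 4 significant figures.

Re = ρVD/μ = 803.5·7.552·0.03219/0.00224 = 8.72e+04.
Re > 4000 → turbulent. ε/D = 0.0003/0.03219 = 0.00932; Haaland: 1/√f = -1.8 log₁₀[0.0013 + 7.91e-05] = 5.146, so f = 0.03776.

f ≈ 0.03776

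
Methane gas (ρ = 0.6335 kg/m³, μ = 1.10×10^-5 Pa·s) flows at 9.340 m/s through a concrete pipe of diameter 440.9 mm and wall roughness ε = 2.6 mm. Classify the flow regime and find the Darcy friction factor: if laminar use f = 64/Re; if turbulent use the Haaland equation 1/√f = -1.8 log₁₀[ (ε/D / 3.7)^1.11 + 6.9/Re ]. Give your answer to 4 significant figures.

f ≈ 0.03234

Re = ρVD/μ = 0.6335·9.34·0.4409/1.1e-05 = 2.372e+05.
Re > 4000 → turbulent. ε/D = 0.0026/0.4409 = 0.0059; Haaland: 1/√f = -1.8 log₁₀[0.000785 + 2.91e-05] = 5.561, so f = 0.03234.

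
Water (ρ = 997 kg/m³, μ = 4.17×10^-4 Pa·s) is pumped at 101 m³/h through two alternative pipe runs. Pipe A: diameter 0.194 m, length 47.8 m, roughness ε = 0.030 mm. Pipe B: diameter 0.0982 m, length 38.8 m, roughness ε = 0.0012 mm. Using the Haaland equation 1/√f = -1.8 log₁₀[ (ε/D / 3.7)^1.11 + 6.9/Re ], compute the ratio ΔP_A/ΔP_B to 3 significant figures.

Pipe A: V = Q/A = 0.02806/0.02956 = 0.9491 m/s; Re = 4.402e+05; ε/D = 0.000155; Haaland → f = 0.01504; ΔP_A = f(L/D)(ρV²/2) = 1664 Pa.
Pipe B: V = Q/A = 0.02806/0.007574 = 3.704 m/s; Re = 8.697e+05; ε/D = 1.22e-05; Haaland → f = 0.01207; ΔP_B = f(L/D)(ρV²/2) = 3.261e+04 Pa.
ΔP_A/ΔP_B = 1664/3.261e+04 = 0.0510.

ΔP_A/ΔP_B ≈ 0.0510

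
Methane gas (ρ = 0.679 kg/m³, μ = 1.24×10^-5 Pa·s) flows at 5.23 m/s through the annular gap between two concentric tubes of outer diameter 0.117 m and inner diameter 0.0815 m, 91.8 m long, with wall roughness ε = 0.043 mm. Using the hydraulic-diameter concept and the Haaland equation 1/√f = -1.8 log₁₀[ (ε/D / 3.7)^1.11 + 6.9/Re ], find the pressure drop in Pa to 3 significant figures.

ΔP ≈ 777 Pa

Hydraulic diameter D_h = 4A/P = D_o - D_i = 0.117 - 0.0815 = 0.0355 m.
Re = ρVD_h/μ = 0.679·5.23·0.0355/1.24e-05 = 1.017e+04.
ε/D_h = 4.3e-05/0.0355 = 0.00121; Haaland gives 1/√f = -1.8 log₁₀[0.000135+0.000679] = 5.561, so f = 0.03234.
ΔP = f(L/D_h)(ρV²/2) = 0.03234·91.8/0.0355·9.286 = 776.6 Pa.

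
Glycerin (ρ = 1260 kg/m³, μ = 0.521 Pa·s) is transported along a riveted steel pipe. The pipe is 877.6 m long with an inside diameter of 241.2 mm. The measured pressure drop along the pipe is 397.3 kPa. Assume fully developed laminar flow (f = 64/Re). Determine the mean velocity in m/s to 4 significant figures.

V ≈ 1.580 m/s

For laminar flow, f = 64/Re with Re = ρVD/μ, so Darcy-Weisbach reduces to ΔP = 32μLV/D². Solving for V: V = ΔP·D²/(32μL) = 3.973e+05·(0.2412)²/(32·0.521·877.6) = 1.58 m/s.
Check: Re = ρVD/μ = 1260·1.58·0.2412/0.521 = 921.5 < 2300, so the laminar assumption holds.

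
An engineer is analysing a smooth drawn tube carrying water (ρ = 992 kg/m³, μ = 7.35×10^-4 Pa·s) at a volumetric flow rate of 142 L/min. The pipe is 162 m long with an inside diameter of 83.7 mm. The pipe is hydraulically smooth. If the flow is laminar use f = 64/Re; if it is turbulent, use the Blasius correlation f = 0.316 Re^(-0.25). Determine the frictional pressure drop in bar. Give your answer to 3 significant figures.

Q = 142 L/min = 142/60000 = 0.002367 m³/s.
Cross-sectional area A = πD²/4 = π(0.0837)²/4 = 0.005502 m²; mean velocity V = Q/A = 0.002367/0.005502 = 0.4301 m/s.
Reynolds number Re = ρVD/μ = 992 · 0.4301 · 0.0837 / 0.000735 = 4.859e+04.
Re > 4000 → turbulent. Smooth-pipe (Blasius): f = 0.316 Re^(-0.25) = 0.316/(4.859e+04)^0.25 = 0.02128.
Darcy-Weisbach: ΔP = f(L/D)(ρV²/2) = 0.02128·(162/0.0837)·(992·0.4301²/2) = 0.02128·1935·91.76 = 3780 Pa.
ΔP = 3780 Pa = 0.0378 bar.

ΔP ≈ 0.0378 bar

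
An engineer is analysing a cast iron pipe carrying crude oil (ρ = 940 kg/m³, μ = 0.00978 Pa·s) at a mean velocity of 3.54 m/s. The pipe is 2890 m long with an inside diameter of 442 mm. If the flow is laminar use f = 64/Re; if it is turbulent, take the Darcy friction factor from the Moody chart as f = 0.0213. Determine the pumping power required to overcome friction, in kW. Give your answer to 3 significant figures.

P ≈ 446 kW

Reynolds number Re = ρVD/μ = 940 · 3.54 · 0.442 / 0.00978 = 1.504e+05.
Re > 4000 → turbulent; use the Moody-chart value f = 0.0213.
Darcy-Weisbach: ΔP = f(L/D)(ρV²/2) = 0.0213·(2890/0.442)·(940·3.54²/2) = 0.0213·6538·5890 = 8.203e+05 Pa.
Q = V·A = 3.54·0.1534 = 0.5432 m³/s.
Pumping power P = QΔP = 0.5432·8.203e+05 = 445600 W = 446 kW.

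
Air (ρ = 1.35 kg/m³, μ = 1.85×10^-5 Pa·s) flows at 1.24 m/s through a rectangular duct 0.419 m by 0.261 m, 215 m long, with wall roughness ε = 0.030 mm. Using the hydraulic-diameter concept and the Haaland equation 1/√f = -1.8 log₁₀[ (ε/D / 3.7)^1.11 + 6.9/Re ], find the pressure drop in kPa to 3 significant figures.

Hydraulic diameter D_h = 4A/P = 4·(0.419·0.261)/(2·(0.419+0.261)) = 0.4374/1.36 = 0.3216 m.
Re = ρVD_h/μ = 1.35·1.24·0.3216/1.85e-05 = 2.91e+04.
ε/D_h = 3e-05/0.3216 = 9.33e-05; Haaland gives 1/√f = -1.8 log₁₀[7.87e-06+0.000237] = 6.5, so f = 0.02367.
ΔP = f(L/D_h)(ρV²/2) = 0.02367·215/0.3216·1.038 = 16.42 Pa.
ΔP = 0.0164 kPa.

ΔP ≈ 0.0164 kPa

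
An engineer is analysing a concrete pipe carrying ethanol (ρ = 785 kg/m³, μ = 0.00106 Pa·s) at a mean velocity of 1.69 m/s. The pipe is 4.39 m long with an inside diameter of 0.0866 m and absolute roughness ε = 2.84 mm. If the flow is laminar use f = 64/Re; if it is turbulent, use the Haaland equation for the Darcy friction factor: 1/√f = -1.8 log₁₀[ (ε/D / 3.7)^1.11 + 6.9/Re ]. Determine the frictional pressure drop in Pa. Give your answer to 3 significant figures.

Reynolds number Re = ρVD/μ = 785 · 1.69 · 0.0866 / 0.00106 = 1.084e+05.
Re > 4000 → turbulent. Relative roughness ε/D = 0.00284/0.0866 = 0.0328. Haaland: 1/√f = -1.8 log₁₀[(0.0328/3.7)^1.11 + 6.9/1.084e+05] = -1.8 log₁₀[0.00527 + 6.37e-05] = 4.091, so f = 0.05974.
Darcy-Weisbach: ΔP = f(L/D)(ρV²/2) = 0.05974·(4.39/0.0866)·(785·1.69²/2) = 0.05974·50.69·1121 = 3395 Pa.

ΔP ≈ 3390 Pa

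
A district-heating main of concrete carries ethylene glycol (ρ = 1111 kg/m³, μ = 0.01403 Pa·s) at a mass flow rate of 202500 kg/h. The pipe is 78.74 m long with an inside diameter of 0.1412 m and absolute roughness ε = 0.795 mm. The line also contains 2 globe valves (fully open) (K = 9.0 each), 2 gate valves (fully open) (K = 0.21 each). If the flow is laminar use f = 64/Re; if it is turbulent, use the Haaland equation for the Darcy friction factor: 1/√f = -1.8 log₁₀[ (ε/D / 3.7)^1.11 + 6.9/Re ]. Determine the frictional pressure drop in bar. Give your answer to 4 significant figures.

ṁ = 202500 kg/h = 202500/3600 = 56.25 kg/s.
A = πD²/4 = π(0.1412)²/4 = 0.01566 m²; mean velocity V = ṁ/(ρA) = 56.25/(1111 · 0.01566) = 3.233 m/s.
Reynolds number Re = ρVD/μ = 1111 · 3.233 · 0.1412 / 0.014 = 3.615e+04.
Re > 4000 → turbulent. Relative roughness ε/D = 0.000795/0.1412 = 0.00563. Haaland: 1/√f = -1.8 log₁₀[(0.00563/3.7)^1.11 + 6.9/3.615e+04] = -1.8 log₁₀[0.000745 + 0.000191] = 5.451, so f = 0.03365.
Total minor-loss coefficient ΣK = 2·9 + 2·0.21 = 18.4.
ΔP = [f·L/D + ΣK]·(ρV²/2) = [0.03365·78.74/0.1412 + 18.4]·(1111·3.233²/2) = [18.76 + 18.4]·5807 = 2.159e+05 Pa.
ΔP = 2.159e+05 Pa = 2.159 bar.

ΔP ≈ 2.159 bar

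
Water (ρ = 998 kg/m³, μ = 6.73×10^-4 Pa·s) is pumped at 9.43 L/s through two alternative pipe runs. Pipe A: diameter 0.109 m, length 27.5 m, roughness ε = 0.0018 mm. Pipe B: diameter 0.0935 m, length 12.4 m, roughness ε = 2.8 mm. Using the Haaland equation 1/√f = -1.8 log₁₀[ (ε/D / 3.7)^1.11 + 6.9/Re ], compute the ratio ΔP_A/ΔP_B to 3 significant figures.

Pipe A: V = Q/A = 0.00943/0.009331 = 1.011 m/s; Re = 1.633e+05; ε/D = 1.65e-05; Haaland → f = 0.01622; ΔP_A = f(L/D)(ρV²/2) = 2085 Pa.
Pipe B: V = Q/A = 0.00943/0.006866 = 1.373 m/s; Re = 1.904e+05; ε/D = 0.0299; Haaland → f = 0.05741; ΔP_B = f(L/D)(ρV²/2) = 7166 Pa.
ΔP_A/ΔP_B = 2085/7166 = 0.291.

ΔP_A/ΔP_B ≈ 0.291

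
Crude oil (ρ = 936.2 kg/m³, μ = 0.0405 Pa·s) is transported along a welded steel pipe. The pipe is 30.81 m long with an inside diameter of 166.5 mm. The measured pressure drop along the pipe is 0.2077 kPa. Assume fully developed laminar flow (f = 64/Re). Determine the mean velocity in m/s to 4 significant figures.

V ≈ 0.1442 m/s

For laminar flow, f = 64/Re with Re = ρVD/μ, so Darcy-Weisbach reduces to ΔP = 32μLV/D². Solving for V: V = ΔP·D²/(32μL) = 207.7·(0.1665)²/(32·0.0405·30.81) = 0.1442 m/s.
Check: Re = ρVD/μ = 936.2·0.1442·0.1665/0.0405 = 555 < 2300, so the laminar assumption holds.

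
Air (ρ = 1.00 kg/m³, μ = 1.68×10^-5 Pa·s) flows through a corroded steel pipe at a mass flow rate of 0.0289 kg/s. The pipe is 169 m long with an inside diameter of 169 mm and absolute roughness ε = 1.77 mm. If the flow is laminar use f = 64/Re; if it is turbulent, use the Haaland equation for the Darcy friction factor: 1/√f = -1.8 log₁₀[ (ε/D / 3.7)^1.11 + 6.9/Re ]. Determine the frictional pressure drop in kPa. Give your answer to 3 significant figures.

ΔP ≈ 0.0353 kPa

A = πD²/4 = π(0.169)²/4 = 0.02243 m²; mean velocity V = ṁ/(ρA) = 0.0289/(1 · 0.02243) = 1.288 m/s.
Reynolds number Re = ρVD/μ = 1 · 1.288 · 0.169 / 1.68e-05 = 1.296e+04.
Re > 4000 → turbulent. Relative roughness ε/D = 0.00177/0.169 = 0.0105. Haaland: 1/√f = -1.8 log₁₀[(0.0105/3.7)^1.11 + 6.9/1.296e+04] = -1.8 log₁₀[0.00148 + 0.000532] = 4.852, so f = 0.04249.
Darcy-Weisbach: ΔP = f(L/D)(ρV²/2) = 0.04249·(169/0.169)·(1·1.288²/2) = 0.04249·1000·0.8299 = 35.26 Pa.
ΔP = 35.26 Pa = 0.0353 kPa.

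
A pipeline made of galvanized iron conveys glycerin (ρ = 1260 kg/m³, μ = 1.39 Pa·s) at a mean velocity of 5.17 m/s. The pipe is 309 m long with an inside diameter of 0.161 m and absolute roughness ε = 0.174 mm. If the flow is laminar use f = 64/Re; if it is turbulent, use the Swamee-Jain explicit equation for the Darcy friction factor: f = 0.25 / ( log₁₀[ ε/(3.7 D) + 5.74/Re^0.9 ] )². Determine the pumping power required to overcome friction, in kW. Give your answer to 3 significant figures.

Reynolds number Re = ρVD/μ = 1260 · 5.17 · 0.161 / 1.39 = 754.5.
Re < 2300 → laminar flow, so f = 64/Re = 64/754.5 = 0.08482 (the turbulent correlation is not needed).
Darcy-Weisbach: ΔP = f(L/D)(ρV²/2) = 0.08482·(309/0.161)·(1260·5.17²/2) = 0.08482·1919·1.684e+04 = 2.741e+06 Pa.
Q = V·A = 5.17·0.02036 = 0.1053 m³/s.
Pumping power P = QΔP = 0.1053·2.741e+06 = 288500 W = 289 kW.

P ≈ 289 kW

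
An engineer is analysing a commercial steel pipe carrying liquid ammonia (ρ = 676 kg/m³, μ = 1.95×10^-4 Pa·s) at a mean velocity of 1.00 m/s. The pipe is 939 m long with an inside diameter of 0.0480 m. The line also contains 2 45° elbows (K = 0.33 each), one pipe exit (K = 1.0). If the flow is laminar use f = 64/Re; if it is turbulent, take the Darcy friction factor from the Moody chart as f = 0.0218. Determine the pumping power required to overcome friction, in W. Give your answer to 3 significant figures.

P ≈ 262 W

Reynolds number Re = ρVD/μ = 676 · 1 · 0.048 / 0.000195 = 1.664e+05.
Re > 4000 → turbulent; use the Moody-chart value f = 0.0218.
Total minor-loss coefficient ΣK = 2·0.33 + 1·1 = 1.66.
ΔP = [f·L/D + ΣK]·(ρV²/2) = [0.0218·939/0.048 + 1.66]·(676·1²/2) = [426.5 + 1.66]·338 = 1.447e+05 Pa.
Q = V·A = 1·0.00181 = 0.00181 m³/s.
Pumping power P = QΔP = 0.00181·1.447e+05 = 261.9 W = 262 W.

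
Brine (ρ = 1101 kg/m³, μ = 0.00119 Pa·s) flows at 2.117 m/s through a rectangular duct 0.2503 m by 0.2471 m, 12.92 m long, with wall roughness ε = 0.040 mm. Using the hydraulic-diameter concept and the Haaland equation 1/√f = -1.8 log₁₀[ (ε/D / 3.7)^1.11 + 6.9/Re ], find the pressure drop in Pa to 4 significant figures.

ΔP ≈ 1916 Pa

Hydraulic diameter D_h = 4A/P = 4·(0.2503·0.2471)/(2·(0.2503+0.2471)) = 0.2474/0.9948 = 0.2487 m.
Re = ρVD_h/μ = 1101·2.117·0.2487/0.00119 = 4.871e+05.
ε/D_h = 4e-05/0.2487 = 0.000161; Haaland gives 1/√f = -1.8 log₁₀[1.44e-05+1.42e-05] = 8.179, so f = 0.01495.
ΔP = f(L/D_h)(ρV²/2) = 0.01495·12.92/0.2487·2467 = 1916 Pa.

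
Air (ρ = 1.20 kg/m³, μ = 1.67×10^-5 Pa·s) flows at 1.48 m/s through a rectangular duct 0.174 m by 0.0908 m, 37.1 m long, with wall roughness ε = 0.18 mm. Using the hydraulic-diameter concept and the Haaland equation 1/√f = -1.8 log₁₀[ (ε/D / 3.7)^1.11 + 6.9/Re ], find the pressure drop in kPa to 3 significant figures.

ΔP ≈ 0.0128 kPa

Hydraulic diameter D_h = 4A/P = 4·(0.174·0.0908)/(2·(0.174+0.0908)) = 0.0632/0.5296 = 0.1193 m.
Re = ρVD_h/μ = 1.2·1.48·0.1193/1.67e-05 = 1.269e+04.
ε/D_h = 0.00018/0.1193 = 0.00151; Haaland gives 1/√f = -1.8 log₁₀[0.000173+0.000544] = 5.661, so f = 0.03121.
ΔP = f(L/D_h)(ρV²/2) = 0.03121·37.1/0.1193·1.314 = 12.75 Pa.
ΔP = 0.0128 kPa.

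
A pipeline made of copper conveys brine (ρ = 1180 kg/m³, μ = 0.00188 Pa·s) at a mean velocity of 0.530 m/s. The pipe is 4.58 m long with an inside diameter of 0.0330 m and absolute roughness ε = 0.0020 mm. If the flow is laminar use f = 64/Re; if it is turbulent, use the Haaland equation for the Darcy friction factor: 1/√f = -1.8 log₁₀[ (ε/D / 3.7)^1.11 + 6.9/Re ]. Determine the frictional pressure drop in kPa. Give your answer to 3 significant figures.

Reynolds number Re = ρVD/μ = 1180 · 0.53 · 0.033 / 0.00188 = 1.098e+04.
Re > 4000 → turbulent. Relative roughness ε/D = 2e-06/0.033 = 6.06e-05. Haaland: 1/√f = -1.8 log₁₀[(6.06e-05/3.7)^1.11 + 6.9/1.098e+04] = -1.8 log₁₀[4.87e-06 + 0.000629] = 5.757, so f = 0.03017.
Darcy-Weisbach: ΔP = f(L/D)(ρV²/2) = 0.03017·(4.58/0.033)·(1180·0.53²/2) = 0.03017·138.8·165.7 = 694 Pa.
ΔP = 694 Pa = 0.694 kPa.

ΔP ≈ 0.694 kPa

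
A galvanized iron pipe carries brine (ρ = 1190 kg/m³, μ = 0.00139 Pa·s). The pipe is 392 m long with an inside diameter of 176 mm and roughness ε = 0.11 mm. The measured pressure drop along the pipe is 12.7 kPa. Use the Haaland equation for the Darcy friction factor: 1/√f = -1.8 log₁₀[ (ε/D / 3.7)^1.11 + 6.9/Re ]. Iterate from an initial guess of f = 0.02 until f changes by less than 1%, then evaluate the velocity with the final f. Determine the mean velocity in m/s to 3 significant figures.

V ≈ 0.684 m/s

Rearranging Darcy-Weisbach: V = √(2·ΔP·D/(f·L·ρ)). With ε/D = 0.00011/0.176 = 0.000625, iterate starting from f = 0.02:
  f = 0.02 → V = √(2·1.27e+04·0.176/(0.02·392·1190)) = 0.6922 m/s; Re = ρVD/μ = 1.043e+05; f → 0.02048
  f = 0.02048 → V = 0.6841 m/s; Re = 1.031e+05; f → 0.0205
Converged (Δf/f < 1%). With the final f = 0.0205: V = √(2·1.27e+04·0.176/(0.0205·392·1190)) = 0.6836 m/s.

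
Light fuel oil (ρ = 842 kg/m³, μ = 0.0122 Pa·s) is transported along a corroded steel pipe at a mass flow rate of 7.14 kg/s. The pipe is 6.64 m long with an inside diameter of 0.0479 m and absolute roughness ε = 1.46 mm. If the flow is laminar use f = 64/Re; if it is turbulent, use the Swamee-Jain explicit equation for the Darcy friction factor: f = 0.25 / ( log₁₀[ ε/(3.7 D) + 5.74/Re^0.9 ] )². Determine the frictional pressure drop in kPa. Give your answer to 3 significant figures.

ΔP ≈ 77.9 kPa

A = πD²/4 = π(0.0479)²/4 = 0.001802 m²; mean velocity V = ṁ/(ρA) = 7.14/(842 · 0.001802) = 4.706 m/s.
Reynolds number Re = ρVD/μ = 842 · 4.706 · 0.0479 / 0.0122 = 1.556e+04.
Re > 4000 → turbulent. Relative roughness ε/D = 0.00146/0.0479 = 0.0305. Swamee-Jain: f = 0.25/(log₁₀[0.0305/3.7 + 5.74/1.556e+04^0.9])² = 0.25/(log₁₀[0.00824 + 0.000969])² = 0.25/(-2.036)² = 0.06032.
Darcy-Weisbach: ΔP = f(L/D)(ρV²/2) = 0.06032·(6.64/0.0479)·(842·4.706²/2) = 0.06032·138.6·9323 = 7.795e+04 Pa.
ΔP = 7.795e+04 Pa = 77.9 kPa.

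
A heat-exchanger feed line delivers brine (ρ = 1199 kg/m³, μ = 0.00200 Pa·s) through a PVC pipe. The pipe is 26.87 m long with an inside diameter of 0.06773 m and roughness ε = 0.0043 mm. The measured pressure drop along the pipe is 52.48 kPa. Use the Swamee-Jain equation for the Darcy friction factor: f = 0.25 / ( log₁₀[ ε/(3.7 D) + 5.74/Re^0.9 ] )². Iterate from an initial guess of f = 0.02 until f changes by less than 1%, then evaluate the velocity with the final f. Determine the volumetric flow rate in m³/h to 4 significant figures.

Q ≈ 46.74 m³/h

Rearranging Darcy-Weisbach: V = √(2·ΔP·D/(f·L·ρ)). With ε/D = 4.3e-06/0.06773 = 6.35e-05, iterate starting from f = 0.02:
  f = 0.02 → V = √(2·5.248e+04·0.06773/(0.02·26.87·1199)) = 3.322 m/s; Re = ρVD/μ = 1.349e+05; f → 0.01725
  f = 0.01725 → V = 3.577 m/s; Re = 1.452e+05; f → 0.01702
  f = 0.01702 → V = 3.601 m/s; Re = 1.462e+05; f → 0.017
Converged (Δf/f < 1%). With the final f = 0.017: V = √(2·5.248e+04·0.06773/(0.017·26.87·1199)) = 3.603 m/s.
Q = V·A = 3.603·(π/4·0.06773²) = 0.01298 m³/s = 46.74 m³/h.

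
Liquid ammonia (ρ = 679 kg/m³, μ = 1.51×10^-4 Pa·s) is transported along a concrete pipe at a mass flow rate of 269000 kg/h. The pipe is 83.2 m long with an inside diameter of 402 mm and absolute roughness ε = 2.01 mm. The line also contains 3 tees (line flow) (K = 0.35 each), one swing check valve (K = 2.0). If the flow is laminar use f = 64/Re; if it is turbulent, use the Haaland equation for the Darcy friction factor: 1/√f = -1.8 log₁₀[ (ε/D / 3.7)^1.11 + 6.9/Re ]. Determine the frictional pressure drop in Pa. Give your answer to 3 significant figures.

ΔP ≈ 2390 Pa

ṁ = 269000 kg/h = 269000/3600 = 74.72 kg/s.
A = πD²/4 = π(0.402)²/4 = 0.1269 m²; mean velocity V = ṁ/(ρA) = 74.72/(679 · 0.1269) = 0.867 m/s.
Reynolds number Re = ρVD/μ = 679 · 0.867 · 0.402 / 0.000151 = 1.567e+06.
Re > 4000 → turbulent. Relative roughness ε/D = 0.00201/0.402 = 0.005. Haaland: 1/√f = -1.8 log₁₀[(0.005/3.7)^1.11 + 6.9/1.567e+06] = -1.8 log₁₀[0.000653 + 4.4e-06] = 5.727, so f = 0.03048.
Total minor-loss coefficient ΣK = 3·0.35 + 1·2 = 3.05.
ΔP = [f·L/D + ΣK]·(ρV²/2) = [0.03048·83.2/0.402 + 3.05]·(679·0.867²/2) = [6.309 + 3.05]·255.2 = 2389 Pa.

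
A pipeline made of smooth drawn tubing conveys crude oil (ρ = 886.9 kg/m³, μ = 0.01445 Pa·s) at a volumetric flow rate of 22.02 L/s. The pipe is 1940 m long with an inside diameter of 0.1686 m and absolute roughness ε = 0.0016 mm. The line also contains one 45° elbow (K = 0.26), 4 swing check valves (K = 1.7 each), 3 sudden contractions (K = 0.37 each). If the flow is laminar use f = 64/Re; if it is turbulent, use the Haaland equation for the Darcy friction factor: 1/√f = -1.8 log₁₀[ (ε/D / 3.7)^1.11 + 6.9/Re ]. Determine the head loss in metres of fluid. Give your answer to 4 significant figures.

Q = 22.02 L/s = 22.02/1000 = 0.02202 m³/s.
Cross-sectional area A = πD²/4 = π(0.1686)²/4 = 0.02233 m²; mean velocity V = Q/A = 0.02202/0.02233 = 0.9863 m/s.
Reynolds number Re = ρVD/μ = 886.9 · 0.9863 · 0.1686 / 0.0144 = 1.021e+04.
Re > 4000 → turbulent. Relative roughness ε/D = 1.6e-06/0.1686 = 9.49e-06. Haaland: 1/√f = -1.8 log₁₀[(9.49e-06/3.7)^1.11 + 6.9/1.021e+04] = -1.8 log₁₀[6.22e-07 + 0.000676] = 5.705, so f = 0.03072.
Total minor-loss coefficient ΣK = 1·0.26 + 4·1.7 + 3·0.37 = 8.17.
ΔP = [f·L/D + ΣK]·(ρV²/2) = [0.03072·1940/0.1686 + 8.17]·(886.9·0.9863²/2) = [353.5 + 8.17]·431.4 = 1.56e+05 Pa.
Head loss h_f = ΔP/(ρg) = 1.56e+05/(886.9·9.81) = 17.93 m.

h_f ≈ 17.93 m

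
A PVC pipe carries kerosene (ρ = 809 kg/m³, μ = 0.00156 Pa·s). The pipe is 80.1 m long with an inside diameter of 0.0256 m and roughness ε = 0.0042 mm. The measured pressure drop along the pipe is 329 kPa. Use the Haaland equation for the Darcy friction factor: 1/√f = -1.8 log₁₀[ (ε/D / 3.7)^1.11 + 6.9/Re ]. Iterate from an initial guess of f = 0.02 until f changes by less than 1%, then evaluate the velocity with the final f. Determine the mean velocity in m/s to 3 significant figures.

Rearranging Darcy-Weisbach: V = √(2·ΔP·D/(f·L·ρ)). With ε/D = 4.2e-06/0.0256 = 0.000164, iterate starting from f = 0.02:
  f = 0.02 → V = √(2·3.29e+05·0.0256/(0.02·80.1·809)) = 3.605 m/s; Re = ρVD/μ = 4.786e+04; f → 0.02139
  f = 0.02139 → V = 3.486 m/s; Re = 4.628e+04; f → 0.02154
Converged (Δf/f < 1%). With the final f = 0.02154: V = √(2·3.29e+05·0.0256/(0.02154·80.1·809)) = 3.474 m/s.

V ≈ 3.47 m/s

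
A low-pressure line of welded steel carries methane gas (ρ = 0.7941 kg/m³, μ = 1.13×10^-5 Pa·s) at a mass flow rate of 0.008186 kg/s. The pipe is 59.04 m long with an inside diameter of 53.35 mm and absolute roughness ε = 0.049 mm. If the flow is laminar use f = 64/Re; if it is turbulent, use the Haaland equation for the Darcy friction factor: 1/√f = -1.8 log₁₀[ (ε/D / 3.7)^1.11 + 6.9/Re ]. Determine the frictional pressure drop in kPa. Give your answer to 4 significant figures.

A = πD²/4 = π(0.05335)²/4 = 0.002235 m²; mean velocity V = ṁ/(ρA) = 0.008186/(0.7941 · 0.002235) = 4.611 m/s.
Reynolds number Re = ρVD/μ = 0.7941 · 4.611 · 0.05335 / 1.13e-05 = 1.729e+04.
Re > 4000 → turbulent. Relative roughness ε/D = 4.9e-05/0.05335 = 0.000918. Haaland: 1/√f = -1.8 log₁₀[(0.000918/3.7)^1.11 + 6.9/1.729e+04] = -1.8 log₁₀[9.96e-05 + 0.000399] = 5.944, so f = 0.0283.
Darcy-Weisbach: ΔP = f(L/D)(ρV²/2) = 0.0283·(59.04/0.05335)·(0.7941·4.611²/2) = 0.0283·1107·8.443 = 264.5 Pa.
ΔP = 264.5 Pa = 0.2645 kPa.

ΔP ≈ 0.2645 kPa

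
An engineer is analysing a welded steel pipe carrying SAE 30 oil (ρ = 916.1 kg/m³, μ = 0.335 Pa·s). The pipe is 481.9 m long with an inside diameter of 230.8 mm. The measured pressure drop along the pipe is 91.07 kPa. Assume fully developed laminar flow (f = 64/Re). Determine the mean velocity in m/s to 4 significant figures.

For laminar flow, f = 64/Re with Re = ρVD/μ, so Darcy-Weisbach reduces to ΔP = 32μLV/D². Solving for V: V = ΔP·D²/(32μL) = 9.107e+04·(0.2308)²/(32·0.335·481.9) = 0.9391 m/s.
Check: Re = ρVD/μ = 916.1·0.9391·0.2308/0.335 = 592.7 < 2300, so the laminar assumption holds.

V ≈ 0.9391 m/s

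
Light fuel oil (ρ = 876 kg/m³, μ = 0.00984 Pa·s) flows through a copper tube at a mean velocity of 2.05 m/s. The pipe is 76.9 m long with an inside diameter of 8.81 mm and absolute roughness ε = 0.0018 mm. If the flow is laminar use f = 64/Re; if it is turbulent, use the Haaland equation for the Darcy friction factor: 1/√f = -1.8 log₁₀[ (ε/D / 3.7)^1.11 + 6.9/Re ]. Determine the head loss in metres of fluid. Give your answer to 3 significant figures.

Reynolds number Re = ρVD/μ = 876 · 2.05 · 0.00881 / 0.00984 = 1608.
Re < 2300 → laminar flow, so f = 64/Re = 64/1608 = 0.03981 (the turbulent correlation is not needed).
Darcy-Weisbach: ΔP = f(L/D)(ρV²/2) = 0.03981·(76.9/0.00881)·(876·2.05²/2) = 0.03981·8729·1841 = 6.395e+05 Pa.
Head loss h_f = ΔP/(ρg) = 6.395e+05/(876·9.81) = 74.4 m.

h_f ≈ 74.4 m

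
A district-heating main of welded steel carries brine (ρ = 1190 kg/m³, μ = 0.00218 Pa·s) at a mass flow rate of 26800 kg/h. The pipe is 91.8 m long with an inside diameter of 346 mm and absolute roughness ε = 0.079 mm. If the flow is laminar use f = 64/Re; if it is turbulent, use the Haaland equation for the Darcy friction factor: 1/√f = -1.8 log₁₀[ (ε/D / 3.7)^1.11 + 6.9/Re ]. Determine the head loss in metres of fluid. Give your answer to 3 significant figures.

h_f ≈ 0.00176 m

ṁ = 26800 kg/h = 26800/3600 = 7.444 kg/s.
A = πD²/4 = π(0.346)²/4 = 0.09402 m²; mean velocity V = ṁ/(ρA) = 7.444/(1190 · 0.09402) = 0.06653 m/s.
Reynolds number Re = ρVD/μ = 1190 · 0.06653 · 0.346 / 0.00218 = 1.257e+04.
Re > 4000 → turbulent. Relative roughness ε/D = 7.9e-05/0.346 = 0.000228. Haaland: 1/√f = -1.8 log₁₀[(0.000228/3.7)^1.11 + 6.9/1.257e+04] = -1.8 log₁₀[2.12e-05 + 0.000549] = 5.839, so f = 0.02933.
Darcy-Weisbach: ΔP = f(L/D)(ρV²/2) = 0.02933·(91.8/0.346)·(1190·0.06653²/2) = 0.02933·265.3·2.634 = 20.5 Pa.
Head loss h_f = ΔP/(ρg) = 20.5/(1190·9.81) = 0.00176 m.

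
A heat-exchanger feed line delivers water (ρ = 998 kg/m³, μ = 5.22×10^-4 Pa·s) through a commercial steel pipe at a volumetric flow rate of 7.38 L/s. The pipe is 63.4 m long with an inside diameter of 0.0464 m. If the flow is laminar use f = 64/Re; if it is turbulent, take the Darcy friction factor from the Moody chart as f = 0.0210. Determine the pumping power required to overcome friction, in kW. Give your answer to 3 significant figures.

P ≈ 2.01 kW

Q = 7.38 L/s = 7.38/1000 = 0.00738 m³/s.
Cross-sectional area A = πD²/4 = π(0.0464)²/4 = 0.001691 m²; mean velocity V = Q/A = 0.00738/0.001691 = 4.364 m/s.
Reynolds number Re = ρVD/μ = 998 · 4.364 · 0.0464 / 0.000522 = 3.872e+05.
Re > 4000 → turbulent; use the Moody-chart value f = 0.0210.
Darcy-Weisbach: ΔP = f(L/D)(ρV²/2) = 0.021·(63.4/0.0464)·(998·4.364²/2) = 0.021·1366·9505 = 2.727e+05 Pa.
Pumping power P = QΔP = 0.00738·2.727e+05 = 2013 W = 2.01 kW.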